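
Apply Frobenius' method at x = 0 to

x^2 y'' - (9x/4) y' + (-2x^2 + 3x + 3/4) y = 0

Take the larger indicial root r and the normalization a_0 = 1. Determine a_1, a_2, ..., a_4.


Write in Frobenius form y'' + (p(x)/x) y' + (q(x)/x^2) y = 0:
  p(x) = -9/4,  q(x) = -2x^2 + 3x + 3/4.
Indicial equation: r(r-1) + (-9/4) r + (3/4) = 0 -> roots r_1 = 3, r_2 = 1/4.
Take r = r_1 = 3. Let y(x) = x^r sum_{n>=0} a_n x^n with a_0 = 1.
Substitute y = x^r sum a_n x^n and match x^{r+n}. The recurrence is
  D(n) a_n + 3 a_{n-1} - 2 a_{n-2} = 0,  where D(n) = (r+n)(r+n-1) + (-9/4)(r+n) + (3/4).
  a_n = [-3 a_{n-1} + 2 a_{n-2}] / D(n).
Since the indicial polynomial factors as (r - r_1)(r - r_2), D(n) = (r_1 + n - r_1)(r_1 + n - r_2) = n(n + 11/4).
Evaluating step by step (a_0 = 1):
  n = 1: D(1) = 1(1 + 11/4) = 15/4; numerator = -3(1) = -3; a_1 = (-3)/(15/4) = -4/5
  n = 2: D(2) = 2(2 + 11/4) = 19/2; numerator = -3(-4/5) + 2(1) = 22/5; a_2 = (22/5)/(19/2) = 44/95
  n = 3: D(3) = 3(3 + 11/4) = 69/4; numerator = -3(44/95) + 2(-4/5) = -284/95; a_3 = (-284/95)/(69/4) = -1136/6555
  n = 4: D(4) = 4(4 + 11/4) = 27; numerator = -3(-1136/6555) + 2(44/95) = 632/437; a_4 = (632/437)/(27) = 632/11799

r = 3; a_0 = 1; a_1 = -4/5; a_2 = 44/95; a_3 = -1136/6555; a_4 = 632/11799


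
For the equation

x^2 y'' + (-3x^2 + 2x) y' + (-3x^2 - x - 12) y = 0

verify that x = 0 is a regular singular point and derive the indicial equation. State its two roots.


Divide by x^2 to reach normal form y'' + P_1(x) y' + P_2(x) y = 0 with P_1(x) = -3 + 2/x and P_2(x) = -3 - 1/x - 12/x^2.
x = 0 is a singular point because the y'-coefficient -3 + 2/x has a pole at x = 0 and the y-coefficient -3 - 1/x - 12/x^2 has a pole at x = 0.
It is a regular singular point because x P_1(x) = p(x) = 2 - 3x and x^2 P_2(x) = q(x) = -3x^2 - x - 12 are polynomials, hence analytic at x = 0.
p(0) = 2,  q(0) = -12.
Indicial equation: r(r-1) + p(0) r + q(0) = 0, i.e. r^2 + (p(0) - 1) r + q(0) = 0, i.e. r^2 + 1 r - 12 = 0.
Discriminant: (1)^2 - 4(-12) = 49, so r = (-1 ± 7)/2.
Solving: r_1 = 3, r_2 = -4.

indicial: r^2 + 1 r - 12 = 0; roots r_1 = 3, r_2 = -4


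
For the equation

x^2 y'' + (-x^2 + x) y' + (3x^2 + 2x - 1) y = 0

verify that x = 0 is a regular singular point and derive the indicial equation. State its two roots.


Divide by x^2 to reach normal form y'' + P_1(x) y' + P_2(x) y = 0 with P_1(x) = -1 + 1/x and P_2(x) = 3 + 2/x - 1/x^2.
x = 0 is a singular point because the y'-coefficient -1 + 1/x has a pole at x = 0 and the y-coefficient 3 + 2/x - 1/x^2 has a pole at x = 0.
It is a regular singular point because x P_1(x) = p(x) = 1 - x and x^2 P_2(x) = q(x) = 3x^2 + 2x - 1 are polynomials, hence analytic at x = 0.
p(0) = 1,  q(0) = -1.
Indicial equation: r(r-1) + p(0) r + q(0) = 0, i.e. r^2 + (p(0) - 1) r + q(0) = 0, i.e. r^2 - 1 = 0.
Discriminant: (0)^2 - 4(-1) = 4, so r = (0 ± 2)/2.
Solving: r_1 = 1, r_2 = -1.

indicial: r^2 - 1 = 0; roots r_1 = 1, r_2 = -1


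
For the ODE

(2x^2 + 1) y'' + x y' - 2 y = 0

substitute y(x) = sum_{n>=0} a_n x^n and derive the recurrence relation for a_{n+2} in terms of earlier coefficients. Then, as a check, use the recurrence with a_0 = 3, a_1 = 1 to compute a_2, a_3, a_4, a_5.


Substitute y = sum_n a_n x^n.
(1 + 2 x^2) y'' contributes (n+2)(n+1) a_{n+2} + 2 n(n-1) a_n at x^n.
x y'(x) contributes n a_n at x^n.
-2 y(x) contributes -2 a_n at x^n.
Matching x^n: (n+2)(n+1) a_{n+2} + (2 n(n-1) + n - 2) a_n = 0.
Thus a_{n+2} = (-2 n(n-1) - n + 2) / ((n+1)(n+2)) * a_n.

Check with a_0 = 3, a_1 = 1 (apply the recurrence for n = 0, 1, 2, 3): a_0 = 3, a_1 = 1, a_2 = 3, a_3 = 1/6, a_4 = -1, a_5 = -13/120.

a_(n+2) = (-2 n(n-1) - n + 2) / ((n+1)(n+2)) * a_n; check: a_0 = 3, a_1 = 1, a_2 = 3, a_3 = 1/6, a_4 = -1, a_5 = -13/120


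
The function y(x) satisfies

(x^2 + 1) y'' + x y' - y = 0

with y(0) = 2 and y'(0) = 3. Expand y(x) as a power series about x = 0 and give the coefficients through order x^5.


Ansatz: y(x) = sum_{n>=0} a_n x^n, so y'(x) = sum_{n>=1} n a_n x^(n-1) and y''(x) = sum_{n>=2} n(n-1) a_n x^(n-2).
Substitute into P(x) y'' + Q(x) y' + R(x) y = 0 with P(x) = x^2 + 1, Q(x) = x, R(x) = -1, and match powers of x.
Initial conditions: a_0 = 2, a_1 = 3.
Setting the coefficient of each power of x to zero and solving order by order (substituting the coefficients already found):
  x^0: 2 a_2 - a_0 = 0  ->  2 a_2 = a_0 = 2  ->  a_2 = 1
  x^1: 6 a_3 = 0  ->  a_3 = 0
  x^2: 12 a_4 + 3 a_2 = 0  ->  12 a_4 = -3 a_2 = -3  ->  a_4 = -1/4
  x^3: 20 a_5 + 8 a_3 = 0  ->  20 a_5 = -8 a_3 = 0  ->  a_5 = 0
Truncated series: y(x) = 2 + 3 x + x^2 - (1/4) x^4 + O(x^6).

a_0 = 2; a_1 = 3; a_2 = 1; a_3 = 0; a_4 = -1/4; a_5 = 0


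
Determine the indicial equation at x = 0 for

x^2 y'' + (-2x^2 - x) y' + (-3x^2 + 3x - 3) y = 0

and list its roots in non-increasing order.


Divide by x^2 to reach normal form y'' + P_1(x) y' + P_2(x) y = 0 with P_1(x) = -2 - 1/x and P_2(x) = -3 + 3/x - 3/x^2.
x = 0 is a singular point because the y'-coefficient -2 - 1/x has a pole at x = 0 and the y-coefficient -3 + 3/x - 3/x^2 has a pole at x = 0.
It is a regular singular point because x P_1(x) = p(x) = -2x - 1 and x^2 P_2(x) = q(x) = -3x^2 + 3x - 3 are polynomials, hence analytic at x = 0.
p(0) = -1,  q(0) = -3.
Indicial equation: r(r-1) + p(0) r + q(0) = 0, i.e. r^2 + (p(0) - 1) r + q(0) = 0, i.e. r^2 - 2 r - 3 = 0.
Discriminant: (-2)^2 - 4(-3) = 16, so r = (2 ± 4)/2.
Solving: r_1 = 3, r_2 = -1.

indicial: r^2 - 2 r - 3 = 0; roots r_1 = 3, r_2 = -1


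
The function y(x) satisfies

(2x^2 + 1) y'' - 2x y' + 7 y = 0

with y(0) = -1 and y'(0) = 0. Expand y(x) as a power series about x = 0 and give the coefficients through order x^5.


Ansatz: y(x) = sum_{n>=0} a_n x^n, so y'(x) = sum_{n>=1} n a_n x^(n-1) and y''(x) = sum_{n>=2} n(n-1) a_n x^(n-2).
Substitute into P(x) y'' + Q(x) y' + R(x) y = 0 with P(x) = 2x^2 + 1, Q(x) = -2x, R(x) = 7, and match powers of x.
Initial conditions: a_0 = -1, a_1 = 0.
Setting the coefficient of each power of x to zero and solving order by order (substituting the coefficients already found):
  x^0: 2 a_2 + 7 a_0 = 0  ->  2 a_2 = -7 a_0 = 7  ->  a_2 = 7/2
  x^1: 6 a_3 + 5 a_1 = 0  ->  6 a_3 = -5 a_1 = 0  ->  a_3 = 0
  x^2: 12 a_4 + 7 a_2 = 0  ->  12 a_4 = -7 a_2 = -49/2  ->  a_4 = -49/24
  x^3: 20 a_5 + 13 a_3 = 0  ->  20 a_5 = -13 a_3 = 0  ->  a_5 = 0
Truncated series: y(x) = -1 + (7/2) x^2 - (49/24) x^4 + O(x^6).

a_0 = -1; a_1 = 0; a_2 = 7/2; a_3 = 0; a_4 = -49/24; a_5 = 0


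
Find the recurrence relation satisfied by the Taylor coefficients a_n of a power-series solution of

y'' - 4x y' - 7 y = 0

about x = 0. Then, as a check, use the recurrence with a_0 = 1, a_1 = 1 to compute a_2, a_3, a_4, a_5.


Substitute y = sum_n a_n x^n.
y''(x) has coefficient (n+2)(n+1) a_{n+2} at x^n;
-4 x y'(x) has coefficient -4 n a_n at x^n (shift);
-7 y(x) has coefficient -7 a_n at x^n.
Matching x^n: (n+2)(n+1) a_{n+2} + (-4n - 7) a_n = 0.
Thus a_{n+2} = (4n + 7) / ((n+1)(n+2)) * a_n.

Check with a_0 = 1, a_1 = 1 (apply the recurrence for n = 0, 1, 2, 3): a_0 = 1, a_1 = 1, a_2 = 7/2, a_3 = 11/6, a_4 = 35/8, a_5 = 209/120.

a_(n+2) = (4n + 7) / ((n+1)(n+2)) * a_n; check: a_0 = 1, a_1 = 1, a_2 = 7/2, a_3 = 11/6, a_4 = 35/8, a_5 = 209/120


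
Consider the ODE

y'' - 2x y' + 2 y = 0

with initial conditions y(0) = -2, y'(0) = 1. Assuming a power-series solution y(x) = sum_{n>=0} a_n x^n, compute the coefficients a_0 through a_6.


Ansatz: y(x) = sum_{n>=0} a_n x^n, so y'(x) = sum_{n>=1} n a_n x^(n-1) and y''(x) = sum_{n>=2} n(n-1) a_n x^(n-2).
Substitute into P(x) y'' + Q(x) y' + R(x) y = 0 with P(x) = 1, Q(x) = -2x, R(x) = 2, and match powers of x.
Initial conditions: a_0 = -2, a_1 = 1.
Setting the coefficient of each power of x to zero and solving order by order (substituting the coefficients already found):
  x^0: 2 a_2 + 2 a_0 = 0  ->  2 a_2 = -2 a_0 = 4  ->  a_2 = 2
  x^1: 6 a_3 = 0  ->  a_3 = 0
  x^2: 12 a_4 - 2 a_2 = 0  ->  12 a_4 = 2 a_2 = 4  ->  a_4 = 1/3
  x^3: 20 a_5 - 4 a_3 = 0  ->  20 a_5 = 4 a_3 = 0  ->  a_5 = 0
  x^4: 30 a_6 - 6 a_4 = 0  ->  30 a_6 = 6 a_4 = 2  ->  a_6 = 1/15
Truncated series: y(x) = -2 + x + 2 x^2 + (1/3) x^4 + (1/15) x^6 + O(x^7).

a_0 = -2; a_1 = 1; a_2 = 2; a_3 = 0; a_4 = 1/3; a_5 = 0; a_6 = 1/15


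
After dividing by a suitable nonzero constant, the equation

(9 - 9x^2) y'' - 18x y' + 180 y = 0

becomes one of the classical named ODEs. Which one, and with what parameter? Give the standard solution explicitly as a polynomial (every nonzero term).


All three coefficients share the factor 9; dividing through by 9 gives  (1 - x^2) y'' - 2x y' + 20 y = 0.
This matches the Legendre equation (1 - x^2) y'' - 2x y' + n(n+1) y = 0 (note the -2x y' term) with n(n+1) = 20, so n = 4; the polynomial solution is P_4(x).
With y = sum_k a_k x^k, matching x^k gives (k+2)(k+1) a_{k+2} = [k(k+1) - n(n+1)] a_k = (k - 4)(k + 5) a_k. The right side vanishes at k = 4, so the series with the parity of 4 terminates at degree 4.
Standard normalization (P_n(1) = 1): leading coefficient (2n)!/(2^n (n!)^2) = 40320/(16*576) = 35/8, so a_4 = 35/8. Work downward with a_k = (k+1)(k+2) a_{k+2} / ((k - 4)(k + 5)):
  a_2 = (3)(4)(35/8) / ((2 - 4)(2 + 5)) = (105/2)/(-14) = -15/4
  a_0 = (1)(2)(-15/4) / ((0 - 4)(0 + 5)) = (-15/2)/(-20) = 3/8
Hence P_4(x) = 35 x^4/8 - 15 x^2/4 + 3/8.

P_4(x); series = 35 x^4/8 - 15 x^2/4 + 3/8


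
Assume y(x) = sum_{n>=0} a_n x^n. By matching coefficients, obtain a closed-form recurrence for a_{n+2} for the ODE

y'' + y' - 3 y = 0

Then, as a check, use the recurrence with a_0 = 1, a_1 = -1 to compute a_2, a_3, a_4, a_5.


Substitute y = sum_n a_n x^n.
y''(x) has coefficient (n+2)(n+1) a_{n+2} at x^n;
y'(x) has coefficient (n+1) a_{n+1} at x^n;
-3 y(x) has coefficient -3 a_n at x^n.
Matching x^n: (n+2)(n+1) a_{n+2} + (n+1) a_{n+1} - 3 a_n = 0.
Thus a_{n+2} = [-(n+1) a_{n+1} + 3 a_n] / ((n+1)(n+2)).

Check with a_0 = 1, a_1 = -1 (apply the recurrence for n = 0, 1, 2, 3): a_0 = 1, a_1 = -1, a_2 = 2, a_3 = -7/6, a_4 = 19/24, a_5 = -1/3.

a_(n+2) = [-(n+1) a_(n+1) + 3 a_n] / ((n+1)(n+2)); check: a_0 = 1, a_1 = -1, a_2 = 2, a_3 = -7/6, a_4 = 19/24, a_5 = -1/3


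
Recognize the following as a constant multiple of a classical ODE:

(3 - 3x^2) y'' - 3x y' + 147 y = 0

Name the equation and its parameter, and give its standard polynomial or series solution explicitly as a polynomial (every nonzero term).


All three coefficients share the factor 3; dividing through by 3 gives  (1 - x^2) y'' - x y' + 49 y = 0.
This matches the Chebyshev equation (1 - x^2) y'' - x y' + n^2 y = 0 (note the -x y' term, not -2x y') with n^2 = 49, so n = 7; the polynomial solution is T_7(x).
With y = sum_k a_k x^k, matching x^k gives (k+2)(k+1) a_{k+2} = (k^2 - n^2) a_k = (k - 7)(k + 7) a_k. The right side vanishes at k = 7, so the series with the parity of 7 terminates at degree 7.
Standard normalization: leading coefficient of T_n is 2^(n-1), so a_7 = 2^6 = 64. Work downward with a_k = (k+1)(k+2) a_{k+2} / ((k - 7)(k + 7)):
  a_5 = (6)(7)(64) / ((5 - 7)(5 + 7)) = 2688/(-24) = -112
  a_3 = (4)(5)(-112) / ((3 - 7)(3 + 7)) = -2240/(-40) = 56
  a_1 = (2)(3)(56) / ((1 - 7)(1 + 7)) = 336/(-48) = -7
Hence T_7(x) = 64 x^7 - 112 x^5 + 56 x^3 - 7 x.

T_7(x); series = 64 x^7 - 112 x^5 + 56 x^3 - 7 x


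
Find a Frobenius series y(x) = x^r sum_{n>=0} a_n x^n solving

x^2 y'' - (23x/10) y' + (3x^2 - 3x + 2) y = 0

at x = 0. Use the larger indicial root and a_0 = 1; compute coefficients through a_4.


Write in Frobenius form y'' + (p(x)/x) y' + (q(x)/x^2) y = 0:
  p(x) = -23/10,  q(x) = 3x^2 - 3x + 2.
Indicial equation: r(r-1) + (-23/10) r + (2) = 0 -> roots r_1 = 5/2, r_2 = 4/5.
Take r = r_1 = 5/2. Let y(x) = x^r sum_{n>=0} a_n x^n with a_0 = 1.
Substitute y = x^r sum a_n x^n and match x^{r+n}. The recurrence is
  D(n) a_n - 3 a_{n-1} + 3 a_{n-2} = 0,  where D(n) = (r+n)(r+n-1) + (-23/10)(r+n) + (2).
  a_n = [3 a_{n-1} - 3 a_{n-2}] / D(n).
Since the indicial polynomial factors as (r - r_1)(r - r_2), D(n) = (r_1 + n - r_1)(r_1 + n - r_2) = n(n + 17/10).
Evaluating step by step (a_0 = 1):
  n = 1: D(1) = 1(1 + 17/10) = 27/10; numerator = 3(1) = 3; a_1 = (3)/(27/10) = 10/9
  n = 2: D(2) = 2(2 + 17/10) = 37/5; numerator = 3(10/9) - 3(1) = 1/3; a_2 = (1/3)/(37/5) = 5/111
  n = 3: D(3) = 3(3 + 17/10) = 141/10; numerator = 3(5/111) - 3(10/9) = -355/111; a_3 = (-355/111)/(141/10) = -3550/15651
  n = 4: D(4) = 4(4 + 17/10) = 114/5; numerator = 3(-3550/15651) - 3(5/111) = -115/141; a_4 = (-115/141)/(114/5) = -575/16074

r = 5/2; a_0 = 1; a_1 = 10/9; a_2 = 5/111; a_3 = -3550/15651; a_4 = -575/16074


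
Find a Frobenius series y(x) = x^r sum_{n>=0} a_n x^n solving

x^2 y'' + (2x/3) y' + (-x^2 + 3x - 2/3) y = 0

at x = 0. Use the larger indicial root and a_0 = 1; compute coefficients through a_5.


Write in Frobenius form y'' + (p(x)/x) y' + (q(x)/x^2) y = 0:
  p(x) = 2/3,  q(x) = -x^2 + 3x - 2/3.
Indicial equation: r(r-1) + (2/3) r + (-2/3) = 0 -> roots r_1 = 1, r_2 = -2/3.
Take r = r_1 = 1. Let y(x) = x^r sum_{n>=0} a_n x^n with a_0 = 1.
Substitute y = x^r sum a_n x^n and match x^{r+n}. The recurrence is
  D(n) a_n + 3 a_{n-1} - 1 a_{n-2} = 0,  where D(n) = (r+n)(r+n-1) + (2/3)(r+n) + (-2/3).
  a_n = [-3 a_{n-1} + 1 a_{n-2}] / D(n).
Since the indicial polynomial factors as (r - r_1)(r - r_2), D(n) = (r_1 + n - r_1)(r_1 + n - r_2) = n(n + 5/3).
Evaluating step by step (a_0 = 1):
  n = 1: D(1) = 1(1 + 5/3) = 8/3; numerator = -3(1) = -3; a_1 = (-3)/(8/3) = -9/8
  n = 2: D(2) = 2(2 + 5/3) = 22/3; numerator = -3(-9/8) + 1(1) = 35/8; a_2 = (35/8)/(22/3) = 105/176
  n = 3: D(3) = 3(3 + 5/3) = 14; numerator = -3(105/176) + 1(-9/8) = -513/176; a_3 = (-513/176)/(14) = -513/2464
  n = 4: D(4) = 4(4 + 5/3) = 68/3; numerator = -3(-513/2464) + 1(105/176) = 3009/2464; a_4 = (3009/2464)/(68/3) = 531/9856
  n = 5: D(5) = 5(5 + 5/3) = 100/3; numerator = -3(531/9856) + 1(-513/2464) = -3645/9856; a_5 = (-3645/9856)/(100/3) = -2187/197120

r = 1; a_0 = 1; a_1 = -9/8; a_2 = 105/176; a_3 = -513/2464; a_4 = 531/9856; a_5 = -2187/197120


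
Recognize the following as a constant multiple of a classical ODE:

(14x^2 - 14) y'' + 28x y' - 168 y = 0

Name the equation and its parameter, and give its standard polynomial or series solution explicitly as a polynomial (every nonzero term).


All three coefficients share the factor -14; dividing through by -14 gives  (1 - x^2) y'' - 2x y' + 12 y = 0.
This matches the Legendre equation (1 - x^2) y'' - 2x y' + n(n+1) y = 0 (note the -2x y' term) with n(n+1) = 12, so n = 3; the polynomial solution is P_3(x).
With y = sum_k a_k x^k, matching x^k gives (k+2)(k+1) a_{k+2} = [k(k+1) - n(n+1)] a_k = (k - 3)(k + 4) a_k. The right side vanishes at k = 3, so the series with the parity of 3 terminates at degree 3.
Standard normalization (P_n(1) = 1): leading coefficient (2n)!/(2^n (n!)^2) = 720/(8*36) = 5/2, so a_3 = 5/2. Work downward with a_k = (k+1)(k+2) a_{k+2} / ((k - 3)(k + 4)):
  a_1 = (2)(3)(5/2) / ((1 - 3)(1 + 4)) = 15/(-10) = -3/2
Hence P_3(x) = 5 x^3/2 - 3 x/2.

P_3(x); series = 5 x^3/2 - 3 x/2


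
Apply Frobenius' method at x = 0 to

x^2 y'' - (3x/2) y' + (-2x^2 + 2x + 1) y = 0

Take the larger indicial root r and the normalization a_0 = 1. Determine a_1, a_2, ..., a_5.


Write in Frobenius form y'' + (p(x)/x) y' + (q(x)/x^2) y = 0:
  p(x) = -3/2,  q(x) = -2x^2 + 2x + 1.
Indicial equation: r(r-1) + (-3/2) r + (1) = 0 -> roots r_1 = 2, r_2 = 1/2.
Take r = r_1 = 2. Let y(x) = x^r sum_{n>=0} a_n x^n with a_0 = 1.
Substitute y = x^r sum a_n x^n and match x^{r+n}. The recurrence is
  D(n) a_n + 2 a_{n-1} - 2 a_{n-2} = 0,  where D(n) = (r+n)(r+n-1) + (-3/2)(r+n) + (1).
  a_n = [-2 a_{n-1} + 2 a_{n-2}] / D(n).
Since the indicial polynomial factors as (r - r_1)(r - r_2), D(n) = (r_1 + n - r_1)(r_1 + n - r_2) = n(n + 3/2).
Evaluating step by step (a_0 = 1):
  n = 1: D(1) = 1(1 + 3/2) = 5/2; numerator = -2(1) = -2; a_1 = (-2)/(5/2) = -4/5
  n = 2: D(2) = 2(2 + 3/2) = 7; numerator = -2(-4/5) + 2(1) = 18/5; a_2 = (18/5)/(7) = 18/35
  n = 3: D(3) = 3(3 + 3/2) = 27/2; numerator = -2(18/35) + 2(-4/5) = -92/35; a_3 = (-92/35)/(27/2) = -184/945
  n = 4: D(4) = 4(4 + 3/2) = 22; numerator = -2(-184/945) + 2(18/35) = 268/189; a_4 = (268/189)/(22) = 134/2079
  n = 5: D(5) = 5(5 + 3/2) = 65/2; numerator = -2(134/2079) + 2(-184/945) = -1796/3465; a_5 = (-1796/3465)/(65/2) = -3592/225225

r = 2; a_0 = 1; a_1 = -4/5; a_2 = 18/35; a_3 = -184/945; a_4 = 134/2079; a_5 = -3592/225225


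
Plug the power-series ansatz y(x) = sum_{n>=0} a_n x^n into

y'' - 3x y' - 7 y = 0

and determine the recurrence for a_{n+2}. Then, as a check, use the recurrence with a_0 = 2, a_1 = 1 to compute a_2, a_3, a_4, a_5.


Substitute y = sum_n a_n x^n.
y''(x) has coefficient (n+2)(n+1) a_{n+2} at x^n;
-3 x y'(x) has coefficient -3 n a_n at x^n (shift);
-7 y(x) has coefficient -7 a_n at x^n.
Matching x^n: (n+2)(n+1) a_{n+2} + (-3n - 7) a_n = 0.
Thus a_{n+2} = (3n + 7) / ((n+1)(n+2)) * a_n.

Check with a_0 = 2, a_1 = 1 (apply the recurrence for n = 0, 1, 2, 3): a_0 = 2, a_1 = 1, a_2 = 7, a_3 = 5/3, a_4 = 91/12, a_5 = 4/3.

a_(n+2) = (3n + 7) / ((n+1)(n+2)) * a_n; check: a_0 = 2, a_1 = 1, a_2 = 7, a_3 = 5/3, a_4 = 91/12, a_5 = 4/3


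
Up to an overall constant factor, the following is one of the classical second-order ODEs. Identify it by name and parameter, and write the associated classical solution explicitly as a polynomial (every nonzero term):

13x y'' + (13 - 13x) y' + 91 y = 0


All three coefficients share the factor 13; dividing through by 13 gives  x y'' + (1 - x) y' + 7 y = 0.
This matches the Laguerre equation x y'' + (1 - x) y' + n y = 0 with n = 7; the polynomial solution is L_7(x).
With y = sum_k a_k x^k, matching x^k gives (k+1)k a_{k+1} + (k+1) a_{k+1} - k a_k + n a_k = 0, i.e. (k+1)^2 a_{k+1} = (k - n) a_k = (k - 7) a_k. The right side vanishes at k = 7, so the series terminates at degree 7.
Standard normalization L_n(0) = 1 gives a_0 = 1. Work upward with a_{k+1} = (k - 7) a_k / (k+1)^2:
  a_1 = (0 - 7)(1) / 1^2 = -7/1 = -7
  a_2 = (1 - 7)(-7) / 2^2 = 42/4 = 21/2
  a_3 = (2 - 7)(21/2) / 3^2 = (-105/2)/9 = -35/6
  a_4 = (3 - 7)(-35/6) / 4^2 = (70/3)/16 = 35/24
  a_5 = (4 - 7)(35/24) / 5^2 = (-35/8)/25 = -7/40
  a_6 = (5 - 7)(-7/40) / 6^2 = (7/20)/36 = 7/720
  a_7 = (6 - 7)(7/720) / 7^2 = (-7/720)/49 = -1/5040
Hence L_7(x) = -x^7/5040 + 7 x^6/720 - 7 x^5/40 + 35 x^4/24 - 35 x^3/6 + 21 x^2/2 - 7 x + 1.

L_7(x); series = -x^7/5040 + 7 x^6/720 - 7 x^5/40 + 35 x^4/24 - 35 x^3/6 + 21 x^2/2 - 7 x + 1


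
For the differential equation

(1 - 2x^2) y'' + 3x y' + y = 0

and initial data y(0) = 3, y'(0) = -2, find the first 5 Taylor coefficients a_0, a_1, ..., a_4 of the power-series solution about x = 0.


Ansatz: y(x) = sum_{n>=0} a_n x^n, so y'(x) = sum_{n>=1} n a_n x^(n-1) and y''(x) = sum_{n>=2} n(n-1) a_n x^(n-2).
Substitute into P(x) y'' + Q(x) y' + R(x) y = 0 with P(x) = 1 - 2x^2, Q(x) = 3x, R(x) = 1, and match powers of x.
Initial conditions: a_0 = 3, a_1 = -2.
Setting the coefficient of each power of x to zero and solving order by order (substituting the coefficients already found):
  x^0: 2 a_2 + a_0 = 0  ->  2 a_2 = -a_0 = -3  ->  a_2 = -3/2
  x^1: 6 a_3 + 4 a_1 = 0  ->  6 a_3 = -4 a_1 = 8  ->  a_3 = 4/3
  x^2: 12 a_4 + 3 a_2 = 0  ->  12 a_4 = -3 a_2 = 9/2  ->  a_4 = 3/8
Truncated series: y(x) = 3 - 2 x - (3/2) x^2 + (4/3) x^3 + (3/8) x^4 + O(x^5).

a_0 = 3; a_1 = -2; a_2 = -3/2; a_3 = 4/3; a_4 = 3/8


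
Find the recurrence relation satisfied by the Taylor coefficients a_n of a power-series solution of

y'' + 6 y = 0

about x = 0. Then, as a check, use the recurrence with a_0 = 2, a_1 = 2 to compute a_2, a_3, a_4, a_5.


Substitute y = sum_n a_n x^n into y'' + (const) y = 0.
y''(x) = sum_{n>=0} (n+2)(n+1) a_{n+2} x^n.
The ODE becomes sum_n [(n+2)(n+1) a_{n+2} + 6 a_n] x^n = 0.
Setting each coefficient to zero gives the recurrence:
  (n+2)(n+1) a_{n+2} + 6 a_n = 0,
  a_{n+2} = -6 / ((n+1)(n+2)) a_n.

Check with a_0 = 2, a_1 = 2 (apply the recurrence for n = 0, 1, 2, 3): a_0 = 2, a_1 = 2, a_2 = -6, a_3 = -2, a_4 = 3, a_5 = 3/5.

a_{n+2} = -6/((n+1)(n+2)) * a_n; check: a_0 = 2, a_1 = 2, a_2 = -6, a_3 = -2, a_4 = 3, a_5 = 3/5


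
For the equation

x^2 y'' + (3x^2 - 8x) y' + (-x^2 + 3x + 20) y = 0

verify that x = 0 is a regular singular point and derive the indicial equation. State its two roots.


Divide by x^2 to reach normal form y'' + P_1(x) y' + P_2(x) y = 0 with P_1(x) = 3 - 8/x and P_2(x) = -1 + 3/x + 20/x^2.
x = 0 is a singular point because the y'-coefficient 3 - 8/x has a pole at x = 0 and the y-coefficient -1 + 3/x + 20/x^2 has a pole at x = 0.
It is a regular singular point because x P_1(x) = p(x) = 3x - 8 and x^2 P_2(x) = q(x) = -x^2 + 3x + 20 are polynomials, hence analytic at x = 0.
p(0) = -8,  q(0) = 20.
Indicial equation: r(r-1) + p(0) r + q(0) = 0, i.e. r^2 + (p(0) - 1) r + q(0) = 0, i.e. r^2 - 9 r + 20 = 0.
Discriminant: (-9)^2 - 4(20) = 1, so r = (9 ± 1)/2.
Solving: r_1 = 5, r_2 = 4.

indicial: r^2 - 9 r + 20 = 0; roots r_1 = 5, r_2 = 4


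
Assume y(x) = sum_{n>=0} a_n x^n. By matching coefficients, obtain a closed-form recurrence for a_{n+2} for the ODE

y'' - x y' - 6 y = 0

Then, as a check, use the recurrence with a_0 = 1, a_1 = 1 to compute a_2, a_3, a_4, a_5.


Substitute y = sum_n a_n x^n.
y''(x) has coefficient (n+2)(n+1) a_{n+2} at x^n;
-x y'(x) has coefficient -n a_n at x^n (shift);
-6 y(x) has coefficient -6 a_n at x^n.
Matching x^n: (n+2)(n+1) a_{n+2} + (-n - 6) a_n = 0.
Thus a_{n+2} = (n + 6) / ((n+1)(n+2)) * a_n.

Check with a_0 = 1, a_1 = 1 (apply the recurrence for n = 0, 1, 2, 3): a_0 = 1, a_1 = 1, a_2 = 3, a_3 = 7/6, a_4 = 2, a_5 = 21/40.

a_(n+2) = (n + 6) / ((n+1)(n+2)) * a_n; check: a_0 = 1, a_1 = 1, a_2 = 3, a_3 = 7/6, a_4 = 2, a_5 = 21/40


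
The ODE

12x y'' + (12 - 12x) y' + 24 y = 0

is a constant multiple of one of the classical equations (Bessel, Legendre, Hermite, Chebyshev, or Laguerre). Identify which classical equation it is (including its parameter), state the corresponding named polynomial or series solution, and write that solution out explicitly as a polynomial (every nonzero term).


All three coefficients share the factor 12; dividing through by 12 gives  x y'' + (1 - x) y' + 2 y = 0.
This matches the Laguerre equation x y'' + (1 - x) y' + n y = 0 with n = 2; the polynomial solution is L_2(x).
With y = sum_k a_k x^k, matching x^k gives (k+1)k a_{k+1} + (k+1) a_{k+1} - k a_k + n a_k = 0, i.e. (k+1)^2 a_{k+1} = (k - n) a_k = (k - 2) a_k. The right side vanishes at k = 2, so the series terminates at degree 2.
Standard normalization L_n(0) = 1 gives a_0 = 1. Work upward with a_{k+1} = (k - 2) a_k / (k+1)^2:
  a_1 = (0 - 2)(1) / 1^2 = -2/1 = -2
  a_2 = (1 - 2)(-2) / 2^2 = 2/4 = 1/2
Hence L_2(x) = x^2/2 - 2 x + 1.

L_2(x); series = x^2/2 - 2 x + 1


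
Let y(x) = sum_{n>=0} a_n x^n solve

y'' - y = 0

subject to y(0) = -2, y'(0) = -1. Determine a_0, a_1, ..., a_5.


Ansatz: y(x) = sum_{n>=0} a_n x^n, so y'(x) = sum_{n>=1} n a_n x^(n-1) and y''(x) = sum_{n>=2} n(n-1) a_n x^(n-2).
Substitute into P(x) y'' + Q(x) y' + R(x) y = 0 with P(x) = 1, Q(x) = 0, R(x) = -1, and match powers of x.
Initial conditions: a_0 = -2, a_1 = -1.
Setting the coefficient of each power of x to zero and solving order by order (substituting the coefficients already found):
  x^0: 2 a_2 - a_0 = 0  ->  2 a_2 = a_0 = -2  ->  a_2 = -1
  x^1: 6 a_3 - a_1 = 0  ->  6 a_3 = a_1 = -1  ->  a_3 = -1/6
  x^2: 12 a_4 - a_2 = 0  ->  12 a_4 = a_2 = -1  ->  a_4 = -1/12
  x^3: 20 a_5 - a_3 = 0  ->  20 a_5 = a_3 = -1/6  ->  a_5 = -1/120
Truncated series: y(x) = -2 - x - x^2 - (1/6) x^3 - (1/12) x^4 - (1/120) x^5 + O(x^6).

a_0 = -2; a_1 = -1; a_2 = -1; a_3 = -1/6; a_4 = -1/12; a_5 = -1/120


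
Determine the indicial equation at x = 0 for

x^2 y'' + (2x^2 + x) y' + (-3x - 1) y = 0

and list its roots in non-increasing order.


Divide by x^2 to reach normal form y'' + P_1(x) y' + P_2(x) y = 0 with P_1(x) = 2 + 1/x and P_2(x) = -3/x - 1/x^2.
x = 0 is a singular point because the y'-coefficient 2 + 1/x has a pole at x = 0 and the y-coefficient -3/x - 1/x^2 has a pole at x = 0.
It is a regular singular point because x P_1(x) = p(x) = 2x + 1 and x^2 P_2(x) = q(x) = -3x - 1 are polynomials, hence analytic at x = 0.
p(0) = 1,  q(0) = -1.
Indicial equation: r(r-1) + p(0) r + q(0) = 0, i.e. r^2 + (p(0) - 1) r + q(0) = 0, i.e. r^2 - 1 = 0.
Discriminant: (0)^2 - 4(-1) = 4, so r = (0 ± 2)/2.
Solving: r_1 = 1, r_2 = -1.

indicial: r^2 - 1 = 0; roots r_1 = 1, r_2 = -1


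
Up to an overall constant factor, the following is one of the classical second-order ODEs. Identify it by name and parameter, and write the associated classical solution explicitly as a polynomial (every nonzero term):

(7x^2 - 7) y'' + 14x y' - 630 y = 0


All three coefficients share the factor -7; dividing through by -7 gives  (1 - x^2) y'' - 2x y' + 90 y = 0.
This matches the Legendre equation (1 - x^2) y'' - 2x y' + n(n+1) y = 0 (note the -2x y' term) with n(n+1) = 90, so n = 9; the polynomial solution is P_9(x).
With y = sum_k a_k x^k, matching x^k gives (k+2)(k+1) a_{k+2} = [k(k+1) - n(n+1)] a_k = (k - 9)(k + 10) a_k. The right side vanishes at k = 9, so the series with the parity of 9 terminates at degree 9.
Standard normalization (P_n(1) = 1): leading coefficient (2n)!/(2^n (n!)^2) = 6402373705728000/(512*131681894400) = 12155/128, so a_9 = 12155/128. Work downward with a_k = (k+1)(k+2) a_{k+2} / ((k - 9)(k + 10)):
  a_7 = (8)(9)(12155/128) / ((7 - 9)(7 + 10)) = (109395/16)/(-34) = -6435/32
  a_5 = (6)(7)(-6435/32) / ((5 - 9)(5 + 10)) = (-135135/16)/(-60) = 9009/64
  a_3 = (4)(5)(9009/64) / ((3 - 9)(3 + 10)) = (45045/16)/(-78) = -1155/32
  a_1 = (2)(3)(-1155/32) / ((1 - 9)(1 + 10)) = (-3465/16)/(-88) = 315/128
Hence P_9(x) = 12155 x^9/128 - 6435 x^7/32 + 9009 x^5/64 - 1155 x^3/32 + 315 x/128.

P_9(x); series = 12155 x^9/128 - 6435 x^7/32 + 9009 x^5/64 - 1155 x^3/32 + 315 x/128


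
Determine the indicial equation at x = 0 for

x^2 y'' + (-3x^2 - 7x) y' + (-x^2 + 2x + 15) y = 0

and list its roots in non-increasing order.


Divide by x^2 to reach normal form y'' + P_1(x) y' + P_2(x) y = 0 with P_1(x) = -3 - 7/x and P_2(x) = -1 + 2/x + 15/x^2.
x = 0 is a singular point because the y'-coefficient -3 - 7/x has a pole at x = 0 and the y-coefficient -1 + 2/x + 15/x^2 has a pole at x = 0.
It is a regular singular point because x P_1(x) = p(x) = -3x - 7 and x^2 P_2(x) = q(x) = -x^2 + 2x + 15 are polynomials, hence analytic at x = 0.
p(0) = -7,  q(0) = 15.
Indicial equation: r(r-1) + p(0) r + q(0) = 0, i.e. r^2 + (p(0) - 1) r + q(0) = 0, i.e. r^2 - 8 r + 15 = 0.
Discriminant: (-8)^2 - 4(15) = 4, so r = (8 ± 2)/2.
Solving: r_1 = 5, r_2 = 3.

indicial: r^2 - 8 r + 15 = 0; roots r_1 = 5, r_2 = 3


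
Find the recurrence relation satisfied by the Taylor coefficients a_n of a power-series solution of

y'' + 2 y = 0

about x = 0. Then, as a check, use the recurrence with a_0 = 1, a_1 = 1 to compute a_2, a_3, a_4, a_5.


Substitute y = sum_n a_n x^n into y'' + (const) y = 0.
y''(x) = sum_{n>=0} (n+2)(n+1) a_{n+2} x^n.
The ODE becomes sum_n [(n+2)(n+1) a_{n+2} + 2 a_n] x^n = 0.
Setting each coefficient to zero gives the recurrence:
  (n+2)(n+1) a_{n+2} + 2 a_n = 0,
  a_{n+2} = -2 / ((n+1)(n+2)) a_n.

Check with a_0 = 1, a_1 = 1 (apply the recurrence for n = 0, 1, 2, 3): a_0 = 1, a_1 = 1, a_2 = -1, a_3 = -1/3, a_4 = 1/6, a_5 = 1/30.

a_{n+2} = -2/((n+1)(n+2)) * a_n; check: a_0 = 1, a_1 = 1, a_2 = -1, a_3 = -1/3, a_4 = 1/6, a_5 = 1/30


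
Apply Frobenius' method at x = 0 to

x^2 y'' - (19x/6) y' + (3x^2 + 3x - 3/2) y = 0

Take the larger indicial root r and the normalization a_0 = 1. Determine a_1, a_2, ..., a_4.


Write in Frobenius form y'' + (p(x)/x) y' + (q(x)/x^2) y = 0:
  p(x) = -19/6,  q(x) = 3x^2 + 3x - 3/2.
Indicial equation: r(r-1) + (-19/6) r + (-3/2) = 0 -> roots r_1 = 9/2, r_2 = -1/3.
Take r = r_1 = 9/2. Let y(x) = x^r sum_{n>=0} a_n x^n with a_0 = 1.
Substitute y = x^r sum a_n x^n and match x^{r+n}. The recurrence is
  D(n) a_n + 3 a_{n-1} + 3 a_{n-2} = 0,  where D(n) = (r+n)(r+n-1) + (-19/6)(r+n) + (-3/2).
  a_n = [-3 a_{n-1} - 3 a_{n-2}] / D(n).
Since the indicial polynomial factors as (r - r_1)(r - r_2), D(n) = (r_1 + n - r_1)(r_1 + n - r_2) = n(n + 29/6).
Evaluating step by step (a_0 = 1):
  n = 1: D(1) = 1(1 + 29/6) = 35/6; numerator = -3(1) = -3; a_1 = (-3)/(35/6) = -18/35
  n = 2: D(2) = 2(2 + 29/6) = 41/3; numerator = -3(-18/35) - 3(1) = -51/35; a_2 = (-51/35)/(41/3) = -153/1435
  n = 3: D(3) = 3(3 + 29/6) = 47/2; numerator = -3(-153/1435) - 3(-18/35) = 2673/1435; a_3 = (2673/1435)/(47/2) = 5346/67445
  n = 4: D(4) = 4(4 + 29/6) = 106/3; numerator = -3(5346/67445) - 3(-153/1435) = 27/329; a_4 = (27/329)/(106/3) = 81/34874

r = 9/2; a_0 = 1; a_1 = -18/35; a_2 = -153/1435; a_3 = 5346/67445; a_4 = 81/34874


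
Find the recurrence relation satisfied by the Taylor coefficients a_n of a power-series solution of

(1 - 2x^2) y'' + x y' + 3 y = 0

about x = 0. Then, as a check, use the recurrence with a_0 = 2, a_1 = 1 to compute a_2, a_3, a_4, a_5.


Substitute y = sum_n a_n x^n.
(1 - 2 x^2) y'' contributes (n+2)(n+1) a_{n+2} - 2 n(n-1) a_n at x^n.
x y'(x) contributes n a_n at x^n.
3 y(x) contributes 3 a_n at x^n.
Matching x^n: (n+2)(n+1) a_{n+2} + (-2 n(n-1) + n + 3) a_n = 0.
Thus a_{n+2} = (2 n(n-1) - n - 3) / ((n+1)(n+2)) * a_n.

Check with a_0 = 2, a_1 = 1 (apply the recurrence for n = 0, 1, 2, 3): a_0 = 2, a_1 = 1, a_2 = -3, a_3 = -2/3, a_4 = 1/4, a_5 = -1/5.

a_(n+2) = (2 n(n-1) - n - 3) / ((n+1)(n+2)) * a_n; check: a_0 = 2, a_1 = 1, a_2 = -3, a_3 = -2/3, a_4 = 1/4, a_5 = -1/5


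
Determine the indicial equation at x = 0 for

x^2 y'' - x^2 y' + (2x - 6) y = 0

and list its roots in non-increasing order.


Divide by x^2 to reach normal form y'' + P_1(x) y' + P_2(x) y = 0 with P_1(x) = -1 and P_2(x) = 2/x - 6/x^2.
x = 0 is a singular point because the y-coefficient 2/x - 6/x^2 has a pole at x = 0.
It is a regular singular point because x P_1(x) = p(x) = -x and x^2 P_2(x) = q(x) = 2x - 6 are polynomials, hence analytic at x = 0.
p(0) = 0,  q(0) = -6.
Indicial equation: r(r-1) + p(0) r + q(0) = 0, i.e. r^2 + (p(0) - 1) r + q(0) = 0, i.e. r^2 - 1 r - 6 = 0.
Discriminant: (-1)^2 - 4(-6) = 25, so r = (1 ± 5)/2.
Solving: r_1 = 3, r_2 = -2.

indicial: r^2 - 1 r - 6 = 0; roots r_1 = 3, r_2 = -2


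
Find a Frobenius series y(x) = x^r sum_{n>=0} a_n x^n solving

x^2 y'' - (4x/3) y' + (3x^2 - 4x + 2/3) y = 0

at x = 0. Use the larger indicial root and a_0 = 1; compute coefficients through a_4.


Write in Frobenius form y'' + (p(x)/x) y' + (q(x)/x^2) y = 0:
  p(x) = -4/3,  q(x) = 3x^2 - 4x + 2/3.
Indicial equation: r(r-1) + (-4/3) r + (2/3) = 0 -> roots r_1 = 2, r_2 = 1/3.
Take r = r_1 = 2. Let y(x) = x^r sum_{n>=0} a_n x^n with a_0 = 1.
Substitute y = x^r sum a_n x^n and match x^{r+n}. The recurrence is
  D(n) a_n - 4 a_{n-1} + 3 a_{n-2} = 0,  where D(n) = (r+n)(r+n-1) + (-4/3)(r+n) + (2/3).
  a_n = [4 a_{n-1} - 3 a_{n-2}] / D(n).
Since the indicial polynomial factors as (r - r_1)(r - r_2), D(n) = (r_1 + n - r_1)(r_1 + n - r_2) = n(n + 5/3).
Evaluating step by step (a_0 = 1):
  n = 1: D(1) = 1(1 + 5/3) = 8/3; numerator = 4(1) = 4; a_1 = (4)/(8/3) = 3/2
  n = 2: D(2) = 2(2 + 5/3) = 22/3; numerator = 4(3/2) - 3(1) = 3; a_2 = (3)/(22/3) = 9/22
  n = 3: D(3) = 3(3 + 5/3) = 14; numerator = 4(9/22) - 3(3/2) = -63/22; a_3 = (-63/22)/(14) = -9/44
  n = 4: D(4) = 4(4 + 5/3) = 68/3; numerator = 4(-9/44) - 3(9/22) = -45/22; a_4 = (-45/22)/(68/3) = -135/1496

r = 2; a_0 = 1; a_1 = 3/2; a_2 = 9/22; a_3 = -9/44; a_4 = -135/1496


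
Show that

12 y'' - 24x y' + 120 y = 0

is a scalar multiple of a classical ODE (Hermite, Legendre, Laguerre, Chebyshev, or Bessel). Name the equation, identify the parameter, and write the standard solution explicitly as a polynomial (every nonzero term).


All three coefficients share the factor 12; dividing through by 12 gives  y'' - 2x y' + 10 y = 0.
This matches the Hermite equation y'' - 2x y' + 2n y = 0 with 2n = 10, so n = 5; the polynomial solution is H_5(x).
With y = sum_k a_k x^k, matching x^k gives (k+2)(k+1) a_{k+2} = 2(k - n) a_k = 2(k - 5) a_k. The right side vanishes at k = 5, so the series with the parity of 5 terminates at degree 5.
Standard normalization: leading coefficient of H_n is 2^n, so a_5 = 2^5 = 32. Work downward with a_k = (k+1)(k+2) a_{k+2} / (2(k - n)):
  a_3 = (4)(5)(32) / (2(3 - 5)) = 640/(-4) = -160
  a_1 = (2)(3)(-160) / (2(1 - 5)) = -960/(-8) = 120
Hence H_5(x) = 32 x^5 - 160 x^3 + 120 x.

H_5(x); series = 32 x^5 - 160 x^3 + 120 x


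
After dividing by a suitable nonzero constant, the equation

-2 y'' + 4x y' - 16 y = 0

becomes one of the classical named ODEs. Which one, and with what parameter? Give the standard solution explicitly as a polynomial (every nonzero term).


All three coefficients share the factor -2; dividing through by -2 gives  y'' - 2x y' + 8 y = 0.
This matches the Hermite equation y'' - 2x y' + 2n y = 0 with 2n = 8, so n = 4; the polynomial solution is H_4(x).
With y = sum_k a_k x^k, matching x^k gives (k+2)(k+1) a_{k+2} = 2(k - n) a_k = 2(k - 4) a_k. The right side vanishes at k = 4, so the series with the parity of 4 terminates at degree 4.
Standard normalization: leading coefficient of H_n is 2^n, so a_4 = 2^4 = 16. Work downward with a_k = (k+1)(k+2) a_{k+2} / (2(k - n)):
  a_2 = (3)(4)(16) / (2(2 - 4)) = 192/(-4) = -48
  a_0 = (1)(2)(-48) / (2(0 - 4)) = -96/(-8) = 12
Hence H_4(x) = 16 x^4 - 48 x^2 + 12.

H_4(x); series = 16 x^4 - 48 x^2 + 12


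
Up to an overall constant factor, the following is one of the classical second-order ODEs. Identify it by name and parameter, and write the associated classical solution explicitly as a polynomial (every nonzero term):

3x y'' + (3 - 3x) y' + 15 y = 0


All three coefficients share the factor 3; dividing through by 3 gives  x y'' + (1 - x) y' + 5 y = 0.
This matches the Laguerre equation x y'' + (1 - x) y' + n y = 0 with n = 5; the polynomial solution is L_5(x).
With y = sum_k a_k x^k, matching x^k gives (k+1)k a_{k+1} + (k+1) a_{k+1} - k a_k + n a_k = 0, i.e. (k+1)^2 a_{k+1} = (k - n) a_k = (k - 5) a_k. The right side vanishes at k = 5, so the series terminates at degree 5.
Standard normalization L_n(0) = 1 gives a_0 = 1. Work upward with a_{k+1} = (k - 5) a_k / (k+1)^2:
  a_1 = (0 - 5)(1) / 1^2 = -5/1 = -5
  a_2 = (1 - 5)(-5) / 2^2 = 20/4 = 5
  a_3 = (2 - 5)(5) / 3^2 = -15/9 = -5/3
  a_4 = (3 - 5)(-5/3) / 4^2 = (10/3)/16 = 5/24
  a_5 = (4 - 5)(5/24) / 5^2 = (-5/24)/25 = -1/120
Hence L_5(x) = -x^5/120 + 5 x^4/24 - 5 x^3/3 + 5 x^2 - 5 x + 1.

L_5(x); series = -x^5/120 + 5 x^4/24 - 5 x^3/3 + 5 x^2 - 5 x + 1


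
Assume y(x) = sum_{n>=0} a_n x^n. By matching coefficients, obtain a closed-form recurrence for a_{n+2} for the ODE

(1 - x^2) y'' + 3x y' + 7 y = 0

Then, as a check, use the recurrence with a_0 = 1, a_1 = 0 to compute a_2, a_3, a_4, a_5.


Substitute y = sum_n a_n x^n.
(1 - 1 x^2) y'' contributes (n+2)(n+1) a_{n+2} - n(n-1) a_n at x^n.
3 x y'(x) contributes 3 n a_n at x^n.
7 y(x) contributes 7 a_n at x^n.
Matching x^n: (n+2)(n+1) a_{n+2} + (-n(n-1) + 3 n + 7) a_n = 0.
Thus a_{n+2} = (n(n-1) - 3 n - 7) / ((n+1)(n+2)) * a_n.

Check with a_0 = 1, a_1 = 0 (apply the recurrence for n = 0, 1, 2, 3): a_0 = 1, a_1 = 0, a_2 = -7/2, a_3 = 0, a_4 = 77/24, a_5 = 0.

a_(n+2) = (n(n-1) - 3 n - 7) / ((n+1)(n+2)) * a_n; check: a_0 = 1, a_1 = 0, a_2 = -7/2, a_3 = 0, a_4 = 77/24, a_5 = 0


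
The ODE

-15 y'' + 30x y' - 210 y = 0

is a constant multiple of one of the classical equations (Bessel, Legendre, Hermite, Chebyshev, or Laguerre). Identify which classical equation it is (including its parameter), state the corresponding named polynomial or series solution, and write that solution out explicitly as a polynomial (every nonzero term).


All three coefficients share the factor -15; dividing through by -15 gives  y'' - 2x y' + 14 y = 0.
This matches the Hermite equation y'' - 2x y' + 2n y = 0 with 2n = 14, so n = 7; the polynomial solution is H_7(x).
With y = sum_k a_k x^k, matching x^k gives (k+2)(k+1) a_{k+2} = 2(k - n) a_k = 2(k - 7) a_k. The right side vanishes at k = 7, so the series with the parity of 7 terminates at degree 7.
Standard normalization: leading coefficient of H_n is 2^n, so a_7 = 2^7 = 128. Work downward with a_k = (k+1)(k+2) a_{k+2} / (2(k - n)):
  a_5 = (6)(7)(128) / (2(5 - 7)) = 5376/(-4) = -1344
  a_3 = (4)(5)(-1344) / (2(3 - 7)) = -26880/(-8) = 3360
  a_1 = (2)(3)(3360) / (2(1 - 7)) = 20160/(-12) = -1680
Hence H_7(x) = 128 x^7 - 1344 x^5 + 3360 x^3 - 1680 x.

H_7(x); series = 128 x^7 - 1344 x^5 + 3360 x^3 - 1680 x


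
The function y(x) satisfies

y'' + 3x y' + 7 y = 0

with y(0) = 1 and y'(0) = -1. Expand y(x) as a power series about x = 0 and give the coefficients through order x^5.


Ansatz: y(x) = sum_{n>=0} a_n x^n, so y'(x) = sum_{n>=1} n a_n x^(n-1) and y''(x) = sum_{n>=2} n(n-1) a_n x^(n-2).
Substitute into P(x) y'' + Q(x) y' + R(x) y = 0 with P(x) = 1, Q(x) = 3x, R(x) = 7, and match powers of x.
Initial conditions: a_0 = 1, a_1 = -1.
Setting the coefficient of each power of x to zero and solving order by order (substituting the coefficients already found):
  x^0: 2 a_2 + 7 a_0 = 0  ->  2 a_2 = -7 a_0 = -7  ->  a_2 = -7/2
  x^1: 6 a_3 + 10 a_1 = 0  ->  6 a_3 = -10 a_1 = 10  ->  a_3 = 5/3
  x^2: 12 a_4 + 13 a_2 = 0  ->  12 a_4 = -13 a_2 = 91/2  ->  a_4 = 91/24
  x^3: 20 a_5 + 16 a_3 = 0  ->  20 a_5 = -16 a_3 = -80/3  ->  a_5 = -4/3
Truncated series: y(x) = 1 - x - (7/2) x^2 + (5/3) x^3 + (91/24) x^4 - (4/3) x^5 + O(x^6).

a_0 = 1; a_1 = -1; a_2 = -7/2; a_3 = 5/3; a_4 = 91/24; a_5 = -4/3


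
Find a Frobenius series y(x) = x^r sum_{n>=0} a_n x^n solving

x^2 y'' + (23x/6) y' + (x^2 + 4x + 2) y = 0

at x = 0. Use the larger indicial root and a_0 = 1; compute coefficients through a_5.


Write in Frobenius form y'' + (p(x)/x) y' + (q(x)/x^2) y = 0:
  p(x) = 23/6,  q(x) = x^2 + 4x + 2.
Indicial equation: r(r-1) + (23/6) r + (2) = 0 -> roots r_1 = -4/3, r_2 = -3/2.
Take r = r_1 = -4/3. Let y(x) = x^r sum_{n>=0} a_n x^n with a_0 = 1.
Substitute y = x^r sum a_n x^n and match x^{r+n}. The recurrence is
  D(n) a_n + 4 a_{n-1} + 1 a_{n-2} = 0,  where D(n) = (r+n)(r+n-1) + (23/6)(r+n) + (2).
  a_n = [-4 a_{n-1} - 1 a_{n-2}] / D(n).
Since the indicial polynomial factors as (r - r_1)(r - r_2), D(n) = (r_1 + n - r_1)(r_1 + n - r_2) = n(n + 1/6).
Evaluating step by step (a_0 = 1):
  n = 1: D(1) = 1(1 + 1/6) = 7/6; numerator = -4(1) = -4; a_1 = (-4)/(7/6) = -24/7
  n = 2: D(2) = 2(2 + 1/6) = 13/3; numerator = -4(-24/7) - 1(1) = 89/7; a_2 = (89/7)/(13/3) = 267/91
  n = 3: D(3) = 3(3 + 1/6) = 19/2; numerator = -4(267/91) - 1(-24/7) = -108/13; a_3 = (-108/13)/(19/2) = -216/247
  n = 4: D(4) = 4(4 + 1/6) = 50/3; numerator = -4(-216/247) - 1(267/91) = 75/133; a_4 = (75/133)/(50/3) = 9/266
  n = 5: D(5) = 5(5 + 1/6) = 155/6; numerator = -4(9/266) - 1(-216/247) = 1278/1729; a_5 = (1278/1729)/(155/6) = 7668/267995

r = -4/3; a_0 = 1; a_1 = -24/7; a_2 = 267/91; a_3 = -216/247; a_4 = 9/266; a_5 = 7668/267995


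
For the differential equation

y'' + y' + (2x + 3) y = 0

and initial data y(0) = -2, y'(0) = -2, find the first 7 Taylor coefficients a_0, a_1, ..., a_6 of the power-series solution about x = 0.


Ansatz: y(x) = sum_{n>=0} a_n x^n, so y'(x) = sum_{n>=1} n a_n x^(n-1) and y''(x) = sum_{n>=2} n(n-1) a_n x^(n-2).
Substitute into P(x) y'' + Q(x) y' + R(x) y = 0 with P(x) = 1, Q(x) = 1, R(x) = 2x + 3, and match powers of x.
Initial conditions: a_0 = -2, a_1 = -2.
Setting the coefficient of each power of x to zero and solving order by order (substituting the coefficients already found):
  x^0: 2 a_2 + a_1 + 3 a_0 = 0  ->  2 a_2 = -a_1 - 3 a_0 = 8  ->  a_2 = 4
  x^1: 6 a_3 + 2 a_2 + 3 a_1 + 2 a_0 = 0  ->  6 a_3 = -2 a_2 - 3 a_1 - 2 a_0 = 2  ->  a_3 = 1/3
  x^2: 12 a_4 + 3 a_3 + 3 a_2 + 2 a_1 = 0  ->  12 a_4 = -3 a_3 - 3 a_2 - 2 a_1 = -9  ->  a_4 = -3/4
  x^3: 20 a_5 + 4 a_4 + 3 a_3 + 2 a_2 = 0  ->  20 a_5 = -4 a_4 - 3 a_3 - 2 a_2 = -6  ->  a_5 = -3/10
  x^4: 30 a_6 + 5 a_5 + 3 a_4 + 2 a_3 = 0  ->  30 a_6 = -5 a_5 - 3 a_4 - 2 a_3 = 37/12  ->  a_6 = 37/360
Truncated series: y(x) = -2 - 2 x + 4 x^2 + (1/3) x^3 - (3/4) x^4 - (3/10) x^5 + (37/360) x^6 + O(x^7).

a_0 = -2; a_1 = -2; a_2 = 4; a_3 = 1/3; a_4 = -3/4; a_5 = -3/10; a_6 = 37/360


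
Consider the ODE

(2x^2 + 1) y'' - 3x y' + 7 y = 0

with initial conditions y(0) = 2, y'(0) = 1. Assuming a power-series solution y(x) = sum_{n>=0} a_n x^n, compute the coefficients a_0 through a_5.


Ansatz: y(x) = sum_{n>=0} a_n x^n, so y'(x) = sum_{n>=1} n a_n x^(n-1) and y''(x) = sum_{n>=2} n(n-1) a_n x^(n-2).
Substitute into P(x) y'' + Q(x) y' + R(x) y = 0 with P(x) = 2x^2 + 1, Q(x) = -3x, R(x) = 7, and match powers of x.
Initial conditions: a_0 = 2, a_1 = 1.
Setting the coefficient of each power of x to zero and solving order by order (substituting the coefficients already found):
  x^0: 2 a_2 + 7 a_0 = 0  ->  2 a_2 = -7 a_0 = -14  ->  a_2 = -7
  x^1: 6 a_3 + 4 a_1 = 0  ->  6 a_3 = -4 a_1 = -4  ->  a_3 = -2/3
  x^2: 12 a_4 + 5 a_2 = 0  ->  12 a_4 = -5 a_2 = 35  ->  a_4 = 35/12
  x^3: 20 a_5 + 10 a_3 = 0  ->  20 a_5 = -10 a_3 = 20/3  ->  a_5 = 1/3
Truncated series: y(x) = 2 + x - 7 x^2 - (2/3) x^3 + (35/12) x^4 + (1/3) x^5 + O(x^6).

a_0 = 2; a_1 = 1; a_2 = -7; a_3 = -2/3; a_4 = 35/12; a_5 = 1/3
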